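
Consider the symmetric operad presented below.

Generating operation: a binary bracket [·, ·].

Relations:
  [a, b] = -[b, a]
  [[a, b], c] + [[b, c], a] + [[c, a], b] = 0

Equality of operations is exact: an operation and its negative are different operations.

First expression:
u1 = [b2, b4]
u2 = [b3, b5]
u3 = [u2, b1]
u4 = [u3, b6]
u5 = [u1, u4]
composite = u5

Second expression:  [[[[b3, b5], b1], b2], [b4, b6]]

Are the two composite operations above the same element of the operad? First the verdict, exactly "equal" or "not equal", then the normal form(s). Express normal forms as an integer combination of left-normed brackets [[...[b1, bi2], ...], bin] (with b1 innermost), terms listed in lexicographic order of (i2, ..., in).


not equal — first [[[[[b1, b3], b5], b6], b2], b4] - [[[[[b1, b3], b5], b6], b4], b2] - [[[[[b1, b5], b3], b6], b2], b4] + [[[[[b1, b5], b3], b6], b4], b2], second -[[[[[b1, b3], b5], b2], b4], b6] + [[[[[b1, b3], b5], b2], b6], b4] + [[[[[b1, b5], b3], b2], b4], b6] - [[[[[b1, b5], b3], b2], b6], b4]


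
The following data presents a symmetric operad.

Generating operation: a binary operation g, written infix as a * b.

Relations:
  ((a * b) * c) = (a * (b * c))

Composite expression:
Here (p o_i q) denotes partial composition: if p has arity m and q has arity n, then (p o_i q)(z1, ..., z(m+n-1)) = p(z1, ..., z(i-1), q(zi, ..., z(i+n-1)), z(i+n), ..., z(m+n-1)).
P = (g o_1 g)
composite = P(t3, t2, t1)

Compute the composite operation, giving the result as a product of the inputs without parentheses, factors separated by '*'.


t3 * t2 * t1


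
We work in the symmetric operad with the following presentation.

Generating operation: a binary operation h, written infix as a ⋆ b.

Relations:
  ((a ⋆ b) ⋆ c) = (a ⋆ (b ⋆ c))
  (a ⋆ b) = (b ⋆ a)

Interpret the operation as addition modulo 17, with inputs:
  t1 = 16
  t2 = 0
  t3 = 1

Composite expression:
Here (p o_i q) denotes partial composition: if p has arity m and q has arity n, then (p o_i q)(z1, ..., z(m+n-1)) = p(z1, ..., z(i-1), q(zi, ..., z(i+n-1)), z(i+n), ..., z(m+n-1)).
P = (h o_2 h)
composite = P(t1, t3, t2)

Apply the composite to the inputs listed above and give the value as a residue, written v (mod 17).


0 (mod 17)


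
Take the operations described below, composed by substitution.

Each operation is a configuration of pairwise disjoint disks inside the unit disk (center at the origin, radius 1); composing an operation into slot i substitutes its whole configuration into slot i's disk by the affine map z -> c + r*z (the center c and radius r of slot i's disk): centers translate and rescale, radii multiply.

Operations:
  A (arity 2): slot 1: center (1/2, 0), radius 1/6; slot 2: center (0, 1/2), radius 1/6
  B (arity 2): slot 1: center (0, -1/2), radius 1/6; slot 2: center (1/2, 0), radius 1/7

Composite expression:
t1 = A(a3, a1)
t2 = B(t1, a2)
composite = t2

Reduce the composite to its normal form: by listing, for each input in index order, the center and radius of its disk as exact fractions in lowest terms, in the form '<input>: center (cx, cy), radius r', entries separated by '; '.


a1: center (0, -5/12), radius 1/36; a2: center (1/2, 0), radius 1/7; a3: center (1/12, -1/2), radius 1/36

Affine substitution under B: radii multiply and a-centers shift.
tracing a3 down its 2-map path: center (1/12, -1/2), radius 1/36
tracing a1 down its 2-map path: center (0, -5/12), radius 1/36
tracing a2 down its 1-map path: center (1/2, 0), radius 1/7


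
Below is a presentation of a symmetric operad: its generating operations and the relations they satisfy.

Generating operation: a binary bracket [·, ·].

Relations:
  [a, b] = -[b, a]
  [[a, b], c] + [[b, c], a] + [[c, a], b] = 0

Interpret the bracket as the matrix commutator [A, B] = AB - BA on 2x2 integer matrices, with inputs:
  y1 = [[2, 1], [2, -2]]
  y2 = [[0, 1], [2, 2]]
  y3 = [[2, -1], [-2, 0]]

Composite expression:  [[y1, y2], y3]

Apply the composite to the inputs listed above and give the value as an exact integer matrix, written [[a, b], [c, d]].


[[-24, -12], [-24, 24]]

[y1, y2] = [[0, 6], [-12, 0]]
[[y1, y2], y3] = [[-24, -12], [-24, 24]]


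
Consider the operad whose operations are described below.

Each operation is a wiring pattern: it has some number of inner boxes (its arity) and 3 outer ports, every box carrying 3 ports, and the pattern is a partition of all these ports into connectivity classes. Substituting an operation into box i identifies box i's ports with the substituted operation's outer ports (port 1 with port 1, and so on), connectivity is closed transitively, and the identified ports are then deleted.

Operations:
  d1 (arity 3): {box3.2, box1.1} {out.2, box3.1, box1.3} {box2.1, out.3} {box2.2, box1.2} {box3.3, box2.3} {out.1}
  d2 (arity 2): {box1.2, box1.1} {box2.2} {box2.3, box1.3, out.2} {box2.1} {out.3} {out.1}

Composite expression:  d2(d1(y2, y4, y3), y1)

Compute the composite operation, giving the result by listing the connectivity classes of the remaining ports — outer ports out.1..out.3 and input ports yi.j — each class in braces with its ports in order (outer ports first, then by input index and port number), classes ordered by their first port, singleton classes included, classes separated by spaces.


Connectivity passes through glued d2-boundaries; trace each wire chain.
through d1, on inputs (y2, y4, y3): {out.1} {out.2, y2.3, y3.1} {out.3, y4.1} {y2.1, y3.2} {y2.2, y4.2} {y3.3, y4.3} (out.j = stage outer ports)
through d2, on inputs (y2, y4, y3, y1): {out.1} {out.2, y1.3, y4.1} {out.3} {y1.1} {y1.2} {y2.1, y3.2} {y2.2, y4.2} {y2.3, y3.1} {y3.3, y4.3} (out.j = stage outer ports)

{out.1} {out.2, y1.3, y4.1} {out.3} {y1.1} {y1.2} {y2.1, y3.2} {y2.2, y4.2} {y2.3, y3.1} {y3.3, y4.3}


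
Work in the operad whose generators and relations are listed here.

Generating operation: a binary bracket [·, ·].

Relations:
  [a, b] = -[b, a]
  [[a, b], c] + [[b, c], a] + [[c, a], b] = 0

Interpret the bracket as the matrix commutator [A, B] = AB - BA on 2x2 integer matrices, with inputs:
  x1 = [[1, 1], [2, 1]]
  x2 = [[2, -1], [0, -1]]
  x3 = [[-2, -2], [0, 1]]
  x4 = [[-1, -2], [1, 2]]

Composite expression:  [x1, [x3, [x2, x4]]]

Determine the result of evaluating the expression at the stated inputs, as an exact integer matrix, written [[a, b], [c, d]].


[[-55, -12], [24, 55]]

[x2, x4] = [[-1, -9], [-3, 1]]
[x3, [x2, x4]] = [[6, 23], [-9, -6]]
[x1, [x3, [x2, x4]]] = [[-55, -12], [24, 55]]


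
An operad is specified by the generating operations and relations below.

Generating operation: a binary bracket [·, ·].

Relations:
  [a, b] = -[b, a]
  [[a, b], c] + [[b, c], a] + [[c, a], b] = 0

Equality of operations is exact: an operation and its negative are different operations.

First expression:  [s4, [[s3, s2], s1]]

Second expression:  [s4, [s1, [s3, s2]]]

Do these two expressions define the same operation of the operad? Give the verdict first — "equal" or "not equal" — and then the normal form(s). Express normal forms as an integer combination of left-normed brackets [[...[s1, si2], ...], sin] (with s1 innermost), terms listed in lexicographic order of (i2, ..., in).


Normal form of the first expression: -[[[s1, s2], s3], s4] + [[[s1, s3], s2], s4]
Normal form of the second expression: [[[s1, s2], s3], s4] - [[[s1, s3], s2], s4]
No match — not equal.

not equal; first: -[[[s1, s2], s3], s4] + [[[s1, s3], s2], s4]; second: [[[s1, s2], s3], s4] - [[[s1, s3], s2], s4]


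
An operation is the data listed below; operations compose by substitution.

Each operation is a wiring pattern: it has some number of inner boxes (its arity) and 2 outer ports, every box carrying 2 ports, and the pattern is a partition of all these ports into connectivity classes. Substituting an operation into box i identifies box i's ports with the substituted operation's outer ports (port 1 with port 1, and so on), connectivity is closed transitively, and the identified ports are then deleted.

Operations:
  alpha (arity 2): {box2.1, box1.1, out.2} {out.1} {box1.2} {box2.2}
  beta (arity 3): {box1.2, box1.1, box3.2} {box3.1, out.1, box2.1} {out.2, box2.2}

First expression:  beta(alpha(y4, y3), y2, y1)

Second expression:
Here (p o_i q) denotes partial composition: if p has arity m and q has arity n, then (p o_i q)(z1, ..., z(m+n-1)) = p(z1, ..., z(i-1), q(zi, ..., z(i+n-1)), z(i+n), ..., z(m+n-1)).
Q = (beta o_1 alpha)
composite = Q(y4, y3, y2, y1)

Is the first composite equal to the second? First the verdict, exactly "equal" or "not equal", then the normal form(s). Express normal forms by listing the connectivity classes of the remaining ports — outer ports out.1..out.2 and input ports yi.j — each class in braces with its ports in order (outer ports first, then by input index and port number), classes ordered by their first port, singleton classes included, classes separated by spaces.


The first expression, normalized: {out.1, y1.1, y2.1} {out.2, y2.2} {y1.2, y3.1, y4.1} {y3.2} {y4.2}
The second expression, normalized: {out.1, y1.1, y2.1} {out.2, y2.2} {y1.2, y3.1, y4.1} {y3.2} {y4.2}
One common form — equal.

equal; both compose to {out.1, y1.1, y2.1} {out.2, y2.2} {y1.2, y3.1, y4.1} {y3.2} {y4.2}


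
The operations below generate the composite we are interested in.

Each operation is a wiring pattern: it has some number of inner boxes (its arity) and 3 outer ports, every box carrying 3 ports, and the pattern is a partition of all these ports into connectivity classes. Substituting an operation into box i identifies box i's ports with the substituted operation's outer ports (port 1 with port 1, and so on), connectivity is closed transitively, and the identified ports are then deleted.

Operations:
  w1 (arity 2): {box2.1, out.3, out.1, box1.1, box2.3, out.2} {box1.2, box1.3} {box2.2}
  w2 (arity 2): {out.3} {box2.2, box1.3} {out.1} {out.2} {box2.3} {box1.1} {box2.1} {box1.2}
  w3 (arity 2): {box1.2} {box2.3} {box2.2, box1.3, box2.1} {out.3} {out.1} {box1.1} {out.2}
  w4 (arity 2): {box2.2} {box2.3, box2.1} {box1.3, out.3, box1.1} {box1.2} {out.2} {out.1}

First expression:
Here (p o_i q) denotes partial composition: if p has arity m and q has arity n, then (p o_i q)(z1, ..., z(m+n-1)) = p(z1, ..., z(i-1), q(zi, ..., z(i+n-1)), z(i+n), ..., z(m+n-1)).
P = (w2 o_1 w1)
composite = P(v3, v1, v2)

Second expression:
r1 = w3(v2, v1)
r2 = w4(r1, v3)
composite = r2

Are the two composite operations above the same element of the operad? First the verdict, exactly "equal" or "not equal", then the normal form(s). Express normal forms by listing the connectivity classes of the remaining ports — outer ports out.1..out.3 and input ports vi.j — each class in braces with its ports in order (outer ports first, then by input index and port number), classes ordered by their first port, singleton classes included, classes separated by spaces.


not equal: they reduce to {out.1} {out.2} {out.3} {v1.1, v1.3, v2.2, v3.1} {v1.2} {v2.1} {v2.3} {v3.2, v3.3} and {out.1} {out.2} {out.3} {v1.1, v1.2, v2.3} {v1.3} {v2.1} {v2.2} {v3.1, v3.3} {v3.2}

The first expression, normalized: {out.1} {out.2} {out.3} {v1.1, v1.3, v2.2, v3.1} {v1.2} {v2.1} {v2.3} {v3.2, v3.3}
The second expression, normalized: {out.1} {out.2} {out.3} {v1.1, v1.2, v2.3} {v1.3} {v2.1} {v2.2} {v3.1, v3.3} {v3.2}
They disagree, so not equal.


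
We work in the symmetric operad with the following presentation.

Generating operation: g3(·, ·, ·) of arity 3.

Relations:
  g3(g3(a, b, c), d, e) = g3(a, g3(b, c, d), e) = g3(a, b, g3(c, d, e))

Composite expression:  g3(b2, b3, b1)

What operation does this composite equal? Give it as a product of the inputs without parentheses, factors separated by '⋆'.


b2 ⋆ b3 ⋆ b1

All parenthesizations of g3 agree; list the b-inputs left to right.
g3(b2, b3, b1) unparenthesizes to b2 ⋆ b3 ⋆ b1


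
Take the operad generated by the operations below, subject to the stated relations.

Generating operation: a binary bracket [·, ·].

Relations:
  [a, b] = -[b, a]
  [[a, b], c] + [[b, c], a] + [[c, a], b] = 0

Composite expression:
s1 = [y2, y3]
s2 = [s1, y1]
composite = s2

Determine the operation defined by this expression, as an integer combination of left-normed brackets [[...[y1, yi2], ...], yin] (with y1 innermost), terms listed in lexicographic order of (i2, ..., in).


Skip Jacobi rewriting: expand, keep y1-initial words, read off terms.
Composite bracket: [[y2, y3], y1]
Each bracket splits as ab - ba, giving 4 signed words (2^2 = 4).
Only words starting with y1 matter:
  y1y2y3 appears with sign -1, giving the term -[[y1, y2], y3]
  y1y3y2 appears with sign +1, giving the term +[[y1, y3], y2]

-[[y1, y2], y3] + [[y1, y3], y2]


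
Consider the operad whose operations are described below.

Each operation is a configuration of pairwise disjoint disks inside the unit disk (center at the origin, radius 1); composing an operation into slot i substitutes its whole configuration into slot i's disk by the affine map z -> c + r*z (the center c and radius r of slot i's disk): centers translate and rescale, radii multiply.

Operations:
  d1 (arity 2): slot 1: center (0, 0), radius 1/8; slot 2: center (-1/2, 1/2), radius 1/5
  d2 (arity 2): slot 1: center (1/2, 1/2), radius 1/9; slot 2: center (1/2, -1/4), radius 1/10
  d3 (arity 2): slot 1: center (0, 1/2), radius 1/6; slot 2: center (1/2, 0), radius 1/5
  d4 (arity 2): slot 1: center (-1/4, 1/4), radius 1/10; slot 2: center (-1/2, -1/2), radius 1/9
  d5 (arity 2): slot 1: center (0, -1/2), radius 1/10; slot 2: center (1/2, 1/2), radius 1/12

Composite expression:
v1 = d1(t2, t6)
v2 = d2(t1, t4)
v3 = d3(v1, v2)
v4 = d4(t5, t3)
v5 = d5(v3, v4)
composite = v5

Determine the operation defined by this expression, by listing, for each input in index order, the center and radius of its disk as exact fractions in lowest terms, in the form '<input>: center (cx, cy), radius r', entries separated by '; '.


Each t-disk chains the slot maps above it in d5; radii multiply.
for t2, the 3-step affine chain lands on center (0, -9/20), radius 1/480
for t6, the 3-step affine chain lands on center (-1/120, -53/120), radius 1/300
for t1, the 3-step affine chain lands on center (3/50, -49/100), radius 1/450
for t4, the 3-step affine chain lands on center (3/50, -101/200), radius 1/500
for t5, the 2-step affine chain lands on center (23/48, 25/48), radius 1/120
for t3, the 2-step affine chain lands on center (11/24, 11/24), radius 1/108

t1: center (3/50, -49/100), radius 1/450; t2: center (0, -9/20), radius 1/480; t3: center (11/24, 11/24), radius 1/108; t4: center (3/50, -101/200), radius 1/500; t5: center (23/48, 25/48), radius 1/120; t6: center (-1/120, -53/120), radius 1/300


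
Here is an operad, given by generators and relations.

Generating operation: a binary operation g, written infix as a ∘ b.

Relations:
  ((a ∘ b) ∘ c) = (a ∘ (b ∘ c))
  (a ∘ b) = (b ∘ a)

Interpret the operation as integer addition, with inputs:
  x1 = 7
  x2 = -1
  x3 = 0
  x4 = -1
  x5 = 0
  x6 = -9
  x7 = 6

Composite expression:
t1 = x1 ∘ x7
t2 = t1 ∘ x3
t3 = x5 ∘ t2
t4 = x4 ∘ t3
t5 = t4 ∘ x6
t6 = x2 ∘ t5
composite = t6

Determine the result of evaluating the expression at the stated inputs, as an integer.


2


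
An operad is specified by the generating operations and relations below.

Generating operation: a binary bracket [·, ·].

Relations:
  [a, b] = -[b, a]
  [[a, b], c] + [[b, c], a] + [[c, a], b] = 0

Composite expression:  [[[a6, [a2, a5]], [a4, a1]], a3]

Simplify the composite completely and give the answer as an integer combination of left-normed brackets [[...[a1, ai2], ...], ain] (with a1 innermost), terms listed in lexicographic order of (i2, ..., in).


-[[[[[a1, a4], a2], a5], a6], a3] + [[[[[a1, a4], a5], a2], a6], a3] + [[[[[a1, a4], a6], a2], a5], a3] - [[[[[a1, a4], a6], a5], a2], a3]

Antisymmetry and Jacobi reduce to a1-anchored left-normed brackets.
Composite bracket: [[[a6, [a2, a5]], [a4, a1]], a3]
Applying ab - ba throughout gives 32 signed words (2^5 = 32).
Only words starting with a1 matter:
  a1a4a2a5a6a3 appears with sign -1, giving the term -[[[[[a1, a4], a2], a5], a6], a3]
  a1a4a5a2a6a3 appears with sign +1, giving the term +[[[[[a1, a4], a5], a2], a6], a3]
  a1a4a6a2a5a3 appears with sign +1, giving the term +[[[[[a1, a4], a6], a2], a5], a3]
  a1a4a6a5a2a3 appears with sign -1, giving the term -[[[[[a1, a4], a6], a5], a2], a3]


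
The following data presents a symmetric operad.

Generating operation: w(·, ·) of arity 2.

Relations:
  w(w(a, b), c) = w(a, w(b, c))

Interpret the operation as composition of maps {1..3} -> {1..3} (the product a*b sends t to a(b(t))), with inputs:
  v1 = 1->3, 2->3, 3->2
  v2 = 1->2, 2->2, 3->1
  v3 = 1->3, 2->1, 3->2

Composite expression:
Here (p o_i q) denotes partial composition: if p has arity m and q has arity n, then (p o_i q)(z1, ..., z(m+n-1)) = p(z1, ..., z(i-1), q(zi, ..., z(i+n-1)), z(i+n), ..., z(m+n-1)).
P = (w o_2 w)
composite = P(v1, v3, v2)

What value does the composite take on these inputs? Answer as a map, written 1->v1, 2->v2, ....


1->3, 2->3, 3->2


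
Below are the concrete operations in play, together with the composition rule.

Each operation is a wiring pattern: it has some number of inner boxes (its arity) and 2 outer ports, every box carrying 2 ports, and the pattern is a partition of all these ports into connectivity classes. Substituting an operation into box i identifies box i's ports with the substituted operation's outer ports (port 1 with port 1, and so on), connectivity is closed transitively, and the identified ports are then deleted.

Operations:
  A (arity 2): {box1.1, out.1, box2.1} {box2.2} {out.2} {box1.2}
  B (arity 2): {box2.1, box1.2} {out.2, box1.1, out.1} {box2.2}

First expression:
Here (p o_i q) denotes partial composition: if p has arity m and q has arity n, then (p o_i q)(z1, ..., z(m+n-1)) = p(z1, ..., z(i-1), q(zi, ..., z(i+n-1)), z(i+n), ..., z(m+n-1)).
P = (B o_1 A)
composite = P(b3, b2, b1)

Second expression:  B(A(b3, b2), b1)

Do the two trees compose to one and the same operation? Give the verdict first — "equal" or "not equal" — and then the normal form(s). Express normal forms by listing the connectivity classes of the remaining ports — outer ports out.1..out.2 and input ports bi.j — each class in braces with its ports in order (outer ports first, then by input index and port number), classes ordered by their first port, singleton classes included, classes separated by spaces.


equal; both compose to {out.1, out.2, b2.1, b3.1} {b1.1} {b1.2} {b2.2} {b3.2}

The first expression reduces to {out.1, out.2, b2.1, b3.1} {b1.1} {b1.2} {b2.2} {b3.2}
The second expression reduces to {out.1, out.2, b2.1, b3.1} {b1.1} {b1.2} {b2.2} {b3.2}
Same normal form: equal.


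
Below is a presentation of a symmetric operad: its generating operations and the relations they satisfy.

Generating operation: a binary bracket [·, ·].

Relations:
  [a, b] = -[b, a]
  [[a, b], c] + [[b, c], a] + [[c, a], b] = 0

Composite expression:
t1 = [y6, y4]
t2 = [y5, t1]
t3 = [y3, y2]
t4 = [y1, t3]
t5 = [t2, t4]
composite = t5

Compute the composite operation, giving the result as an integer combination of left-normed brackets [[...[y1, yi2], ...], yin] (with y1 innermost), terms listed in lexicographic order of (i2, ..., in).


[[[[[y1, y2], y3], y4], y6], y5] - [[[[[y1, y2], y3], y5], y4], y6] + [[[[[y1, y2], y3], y5], y6], y4] - [[[[[y1, y2], y3], y6], y4], y5] - [[[[[y1, y3], y2], y4], y6], y5] + [[[[[y1, y3], y2], y5], y4], y6] - [[[[[y1, y3], y2], y5], y6], y4] + [[[[[y1, y3], y2], y6], y4], y5]


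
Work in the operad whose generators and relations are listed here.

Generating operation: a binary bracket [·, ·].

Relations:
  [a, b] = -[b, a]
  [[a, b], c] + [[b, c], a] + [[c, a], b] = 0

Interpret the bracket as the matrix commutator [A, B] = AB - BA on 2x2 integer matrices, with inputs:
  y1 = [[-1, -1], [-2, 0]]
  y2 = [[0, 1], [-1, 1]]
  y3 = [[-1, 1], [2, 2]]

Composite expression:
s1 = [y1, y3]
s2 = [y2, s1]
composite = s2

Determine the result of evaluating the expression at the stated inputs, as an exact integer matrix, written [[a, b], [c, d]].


[[4, 4], [8, -4]]

[y1, y3] = [[0, -4], [8, 0]]
[y2, [y1, y3]] = [[4, 4], [8, -4]]


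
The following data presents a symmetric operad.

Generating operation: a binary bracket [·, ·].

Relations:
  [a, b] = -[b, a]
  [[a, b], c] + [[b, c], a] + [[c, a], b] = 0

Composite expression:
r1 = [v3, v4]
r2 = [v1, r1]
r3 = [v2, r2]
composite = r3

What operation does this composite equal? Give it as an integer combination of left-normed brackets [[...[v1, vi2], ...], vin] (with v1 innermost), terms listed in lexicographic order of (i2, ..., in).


Antisymmetry and Jacobi reduce to v1-anchored left-normed brackets.
Composite bracket: [v2, [v1, [v3, v4]]]
Under [a, b] = ab - ba we get 8 signed associative words (2^3 = 8).
Coefficients come from the v1-initial words:
  sign of v1v3v4v2 is -1, so it contributes -[[[v1, v3], v4], v2]
  sign of v1v4v3v2 is +1, so it contributes +[[[v1, v4], v3], v2]

-[[[v1, v3], v4], v2] + [[[v1, v4], v3], v2]


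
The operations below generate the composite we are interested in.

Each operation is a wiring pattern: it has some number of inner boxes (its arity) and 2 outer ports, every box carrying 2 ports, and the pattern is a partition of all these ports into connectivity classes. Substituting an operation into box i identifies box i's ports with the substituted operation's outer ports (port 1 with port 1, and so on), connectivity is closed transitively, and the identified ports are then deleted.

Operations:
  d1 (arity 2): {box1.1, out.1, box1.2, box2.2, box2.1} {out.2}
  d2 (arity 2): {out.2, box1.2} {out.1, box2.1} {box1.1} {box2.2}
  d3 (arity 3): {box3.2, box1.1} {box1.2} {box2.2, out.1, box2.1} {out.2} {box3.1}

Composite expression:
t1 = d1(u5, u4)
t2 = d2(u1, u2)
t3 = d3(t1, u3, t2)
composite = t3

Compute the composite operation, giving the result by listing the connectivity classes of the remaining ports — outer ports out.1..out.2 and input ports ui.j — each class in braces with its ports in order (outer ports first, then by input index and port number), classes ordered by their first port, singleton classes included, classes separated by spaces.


Reachability decides: close wires over d3-identified ports.
the subtree at d1 composes to {out.1, u4.1, u4.2, u5.1, u5.2} {out.2} on (u5, u4); out.j = own outer ports
the subtree at d2 composes to {out.1, u2.1} {out.2, u1.2} {u1.1} {u2.2} on (u1, u2); out.j = own outer ports
the subtree at d3 composes to {out.1, u3.1, u3.2} {out.2} {u1.1} {u1.2, u4.1, u4.2, u5.1, u5.2} {u2.1} {u2.2} on (u5, u4, u3, u1, u2); out.j = own outer ports

{out.1, u3.1, u3.2} {out.2} {u1.1} {u1.2, u4.1, u4.2, u5.1, u5.2} {u2.1} {u2.2}


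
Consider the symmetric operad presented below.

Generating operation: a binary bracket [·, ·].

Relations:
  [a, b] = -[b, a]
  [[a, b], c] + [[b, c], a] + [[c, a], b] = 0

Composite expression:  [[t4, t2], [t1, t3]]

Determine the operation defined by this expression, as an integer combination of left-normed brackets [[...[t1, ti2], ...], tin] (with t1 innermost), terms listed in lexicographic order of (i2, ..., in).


[[[t1, t3], t2], t4] - [[[t1, t3], t4], t2]


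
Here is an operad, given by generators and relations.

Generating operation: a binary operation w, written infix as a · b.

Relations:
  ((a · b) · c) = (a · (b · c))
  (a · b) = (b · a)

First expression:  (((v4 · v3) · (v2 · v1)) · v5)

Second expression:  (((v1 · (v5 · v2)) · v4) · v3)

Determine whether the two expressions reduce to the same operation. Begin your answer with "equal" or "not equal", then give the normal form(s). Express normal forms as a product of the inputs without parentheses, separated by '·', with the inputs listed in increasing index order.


Reducing the first expression gives v1 · v2 · v3 · v4 · v5
Reducing the second expression gives v1 · v2 · v3 · v4 · v5
Same normal form: equal.

equal — both sides give v1 · v2 · v3 · v4 · v5


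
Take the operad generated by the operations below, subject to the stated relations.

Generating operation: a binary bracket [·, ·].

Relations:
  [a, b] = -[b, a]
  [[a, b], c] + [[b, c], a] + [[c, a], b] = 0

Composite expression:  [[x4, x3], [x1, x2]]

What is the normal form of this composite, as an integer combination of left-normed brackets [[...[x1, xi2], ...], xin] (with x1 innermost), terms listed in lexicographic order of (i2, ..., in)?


[[[x1, x2], x3], x4] - [[[x1, x2], x4], x3]

A multilinear Lie element is pinned by x1-initial words (x1 innermost).
Composite bracket: [[x4, x3], [x1, x2]]
Full expansion: 8 signed words from ab - ba (2^3 = 8).
The x1-initial words carry the normal form:
  sign of x1x2x3x4 is +1, so it contributes +[[[x1, x2], x3], x4]
  sign of x1x2x4x3 is -1, so it contributes -[[[x1, x2], x4], x3]


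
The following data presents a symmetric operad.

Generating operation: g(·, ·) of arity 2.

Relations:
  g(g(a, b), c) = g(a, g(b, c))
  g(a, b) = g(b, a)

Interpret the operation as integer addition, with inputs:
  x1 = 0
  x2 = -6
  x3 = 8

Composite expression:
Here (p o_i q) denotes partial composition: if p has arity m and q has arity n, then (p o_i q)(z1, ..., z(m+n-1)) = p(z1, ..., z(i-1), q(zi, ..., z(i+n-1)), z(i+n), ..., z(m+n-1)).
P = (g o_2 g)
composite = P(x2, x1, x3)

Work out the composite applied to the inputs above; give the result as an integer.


2


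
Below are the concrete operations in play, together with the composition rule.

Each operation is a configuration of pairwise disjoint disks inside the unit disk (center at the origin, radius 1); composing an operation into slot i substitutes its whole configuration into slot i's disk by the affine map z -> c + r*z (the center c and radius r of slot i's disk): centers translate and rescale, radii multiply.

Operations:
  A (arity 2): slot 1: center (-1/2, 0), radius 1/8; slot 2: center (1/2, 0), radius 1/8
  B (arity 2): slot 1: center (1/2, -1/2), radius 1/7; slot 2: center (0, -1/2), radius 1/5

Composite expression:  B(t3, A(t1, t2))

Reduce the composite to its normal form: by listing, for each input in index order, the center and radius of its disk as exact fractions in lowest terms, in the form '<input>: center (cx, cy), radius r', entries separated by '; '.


t1: center (-1/10, -1/2), radius 1/40; t2: center (1/10, -1/2), radius 1/40; t3: center (1/2, -1/2), radius 1/7

Nesting under B composes maps z -> c + r*z down each t-path.
t3: after 1 affine step, its disk has center (1/2, -1/2), radius 1/7
t1: after 2 affine steps, its disk has center (-1/10, -1/2), radius 1/40
t2: after 2 affine steps, its disk has center (1/10, -1/2), radius 1/40


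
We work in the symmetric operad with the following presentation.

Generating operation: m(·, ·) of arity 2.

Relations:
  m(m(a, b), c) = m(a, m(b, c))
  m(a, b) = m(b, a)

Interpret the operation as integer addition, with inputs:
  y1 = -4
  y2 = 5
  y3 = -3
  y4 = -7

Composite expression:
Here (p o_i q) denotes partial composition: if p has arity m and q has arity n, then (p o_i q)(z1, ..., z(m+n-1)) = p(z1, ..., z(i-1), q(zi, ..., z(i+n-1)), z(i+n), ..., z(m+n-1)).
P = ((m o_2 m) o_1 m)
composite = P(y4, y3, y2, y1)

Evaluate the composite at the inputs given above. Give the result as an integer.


-9

m(y4, y3) = -10
m(y2, y1) = 1
m(m(y4, y3), m(y2, y1)) = -9


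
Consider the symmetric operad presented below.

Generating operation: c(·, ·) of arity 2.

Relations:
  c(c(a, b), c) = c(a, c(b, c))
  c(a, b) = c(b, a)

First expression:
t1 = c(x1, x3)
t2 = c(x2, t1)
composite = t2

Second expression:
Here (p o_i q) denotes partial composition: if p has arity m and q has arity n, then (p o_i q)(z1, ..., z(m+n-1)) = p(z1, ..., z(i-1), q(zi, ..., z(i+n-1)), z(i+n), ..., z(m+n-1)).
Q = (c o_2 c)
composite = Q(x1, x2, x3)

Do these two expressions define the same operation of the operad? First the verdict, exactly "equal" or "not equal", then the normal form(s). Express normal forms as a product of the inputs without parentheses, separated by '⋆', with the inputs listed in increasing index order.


equal; both compose to x1 ⋆ x2 ⋆ x3

Reducing the first expression gives x1 ⋆ x2 ⋆ x3
Reducing the second expression gives x1 ⋆ x2 ⋆ x3
Both agree, so they are equal.


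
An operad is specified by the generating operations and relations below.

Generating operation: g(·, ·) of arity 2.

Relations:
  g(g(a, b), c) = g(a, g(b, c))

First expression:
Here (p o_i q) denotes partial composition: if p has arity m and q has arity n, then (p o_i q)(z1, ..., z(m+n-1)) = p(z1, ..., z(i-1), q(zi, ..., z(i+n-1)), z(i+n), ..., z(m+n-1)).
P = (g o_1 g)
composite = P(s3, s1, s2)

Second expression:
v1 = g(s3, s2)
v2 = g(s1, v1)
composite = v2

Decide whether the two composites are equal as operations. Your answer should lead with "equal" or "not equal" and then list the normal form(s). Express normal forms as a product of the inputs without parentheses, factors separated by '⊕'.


not equal: they reduce to s3 ⊕ s1 ⊕ s2 and s1 ⊕ s3 ⊕ s2


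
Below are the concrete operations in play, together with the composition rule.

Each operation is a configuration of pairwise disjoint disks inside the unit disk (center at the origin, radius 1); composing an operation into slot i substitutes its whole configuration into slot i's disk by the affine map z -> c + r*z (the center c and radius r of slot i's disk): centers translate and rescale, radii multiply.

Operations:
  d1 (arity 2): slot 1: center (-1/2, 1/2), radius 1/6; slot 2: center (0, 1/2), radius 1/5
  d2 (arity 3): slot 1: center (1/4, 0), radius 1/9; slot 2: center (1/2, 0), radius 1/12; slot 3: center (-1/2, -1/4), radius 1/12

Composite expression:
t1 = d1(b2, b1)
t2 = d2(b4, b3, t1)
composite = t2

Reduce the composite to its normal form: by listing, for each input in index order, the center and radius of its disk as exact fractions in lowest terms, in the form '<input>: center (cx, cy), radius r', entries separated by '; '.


b1: center (-1/2, -5/24), radius 1/60; b2: center (-13/24, -5/24), radius 1/72; b3: center (1/2, 0), radius 1/12; b4: center (1/4, 0), radius 1/9

Each b-disk chains the slot maps above it in d2; radii multiply.
b4 passes through 1 substitution, ending at center (1/4, 0), radius 1/9
b3 passes through 1 substitution, ending at center (1/2, 0), radius 1/12
b2 passes through 2 substitutions, ending at center (-13/24, -5/24), radius 1/72
b1 passes through 2 substitutions, ending at center (-1/2, -5/24), radius 1/60


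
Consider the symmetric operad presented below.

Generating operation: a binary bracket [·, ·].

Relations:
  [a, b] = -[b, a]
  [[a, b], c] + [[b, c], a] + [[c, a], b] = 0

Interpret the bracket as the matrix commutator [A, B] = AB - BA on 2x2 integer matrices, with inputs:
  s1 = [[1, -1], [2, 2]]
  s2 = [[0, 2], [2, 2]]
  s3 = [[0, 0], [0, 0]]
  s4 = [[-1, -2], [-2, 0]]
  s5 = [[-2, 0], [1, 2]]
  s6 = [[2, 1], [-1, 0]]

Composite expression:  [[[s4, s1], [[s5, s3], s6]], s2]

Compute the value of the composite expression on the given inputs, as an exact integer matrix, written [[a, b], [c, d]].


[[0, 0], [0, 0]]

[s4, s1] = [[-6, -1], [4, 6]]
[s5, s3] = [[0, 0], [0, 0]]
[[s5, s3], s6] = [[0, 0], [0, 0]]
[[s4, s1], [[s5, s3], s6]] = [[0, 0], [0, 0]]
[[[s4, s1], [[s5, s3], s6]], s2] = [[0, 0], [0, 0]]


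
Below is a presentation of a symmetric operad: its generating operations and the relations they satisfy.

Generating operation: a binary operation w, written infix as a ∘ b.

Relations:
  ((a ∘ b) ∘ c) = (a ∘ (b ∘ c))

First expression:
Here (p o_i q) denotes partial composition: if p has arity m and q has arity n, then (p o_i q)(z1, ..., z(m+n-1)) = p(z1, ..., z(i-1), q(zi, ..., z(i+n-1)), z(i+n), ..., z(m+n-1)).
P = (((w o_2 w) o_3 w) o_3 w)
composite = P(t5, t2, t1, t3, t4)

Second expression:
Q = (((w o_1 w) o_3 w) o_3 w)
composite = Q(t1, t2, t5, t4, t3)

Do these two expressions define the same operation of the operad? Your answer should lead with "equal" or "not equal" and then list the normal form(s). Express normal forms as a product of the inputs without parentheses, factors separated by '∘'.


not equal: they reduce to t5 ∘ t2 ∘ t1 ∘ t3 ∘ t4 and t1 ∘ t2 ∘ t5 ∘ t4 ∘ t3

Normal form of the first expression: t5 ∘ t2 ∘ t1 ∘ t3 ∘ t4
Normal form of the second expression: t1 ∘ t2 ∘ t5 ∘ t4 ∘ t3
They disagree, so not equal.


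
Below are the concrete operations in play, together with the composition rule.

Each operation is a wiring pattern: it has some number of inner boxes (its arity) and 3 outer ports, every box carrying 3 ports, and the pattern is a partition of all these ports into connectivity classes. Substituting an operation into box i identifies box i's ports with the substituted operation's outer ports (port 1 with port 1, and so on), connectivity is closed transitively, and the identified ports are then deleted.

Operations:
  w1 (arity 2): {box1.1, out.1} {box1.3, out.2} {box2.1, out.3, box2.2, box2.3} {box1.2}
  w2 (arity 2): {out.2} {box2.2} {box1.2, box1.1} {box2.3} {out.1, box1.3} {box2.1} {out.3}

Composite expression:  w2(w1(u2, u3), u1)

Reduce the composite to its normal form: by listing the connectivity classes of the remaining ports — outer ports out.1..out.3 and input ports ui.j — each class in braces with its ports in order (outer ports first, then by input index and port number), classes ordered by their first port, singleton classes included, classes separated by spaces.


Connectivity passes through glued w2-boundaries; trace each wire chain.
composing w1 on (u2, u3), with out.j its own outer ports: {out.1, u2.1} {out.2, u2.3} {out.3, u3.1, u3.2, u3.3} {u2.2}
composing w2 on (u2, u3, u1), with out.j its own outer ports: {out.1, u3.1, u3.2, u3.3} {out.2} {out.3} {u1.1} {u1.2} {u1.3} {u2.1, u2.3} {u2.2}

{out.1, u3.1, u3.2, u3.3} {out.2} {out.3} {u1.1} {u1.2} {u1.3} {u2.1, u2.3} {u2.2}


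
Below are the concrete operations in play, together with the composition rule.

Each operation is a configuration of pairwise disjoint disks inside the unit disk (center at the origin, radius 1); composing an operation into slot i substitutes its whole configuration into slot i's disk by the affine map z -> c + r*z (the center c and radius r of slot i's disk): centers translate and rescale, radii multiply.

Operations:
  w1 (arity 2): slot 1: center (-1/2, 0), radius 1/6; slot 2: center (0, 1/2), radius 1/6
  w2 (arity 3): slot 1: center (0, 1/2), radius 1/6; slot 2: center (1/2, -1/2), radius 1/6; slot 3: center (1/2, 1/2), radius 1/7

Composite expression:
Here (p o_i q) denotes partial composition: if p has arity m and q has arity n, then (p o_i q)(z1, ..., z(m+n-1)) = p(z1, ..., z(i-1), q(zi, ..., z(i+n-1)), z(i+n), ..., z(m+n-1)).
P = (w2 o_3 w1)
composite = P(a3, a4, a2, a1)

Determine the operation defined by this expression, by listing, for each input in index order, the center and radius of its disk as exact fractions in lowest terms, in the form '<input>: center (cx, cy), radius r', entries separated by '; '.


a1: center (1/2, 4/7), radius 1/42; a2: center (3/7, 1/2), radius 1/42; a3: center (0, 1/2), radius 1/6; a4: center (1/2, -1/2), radius 1/6


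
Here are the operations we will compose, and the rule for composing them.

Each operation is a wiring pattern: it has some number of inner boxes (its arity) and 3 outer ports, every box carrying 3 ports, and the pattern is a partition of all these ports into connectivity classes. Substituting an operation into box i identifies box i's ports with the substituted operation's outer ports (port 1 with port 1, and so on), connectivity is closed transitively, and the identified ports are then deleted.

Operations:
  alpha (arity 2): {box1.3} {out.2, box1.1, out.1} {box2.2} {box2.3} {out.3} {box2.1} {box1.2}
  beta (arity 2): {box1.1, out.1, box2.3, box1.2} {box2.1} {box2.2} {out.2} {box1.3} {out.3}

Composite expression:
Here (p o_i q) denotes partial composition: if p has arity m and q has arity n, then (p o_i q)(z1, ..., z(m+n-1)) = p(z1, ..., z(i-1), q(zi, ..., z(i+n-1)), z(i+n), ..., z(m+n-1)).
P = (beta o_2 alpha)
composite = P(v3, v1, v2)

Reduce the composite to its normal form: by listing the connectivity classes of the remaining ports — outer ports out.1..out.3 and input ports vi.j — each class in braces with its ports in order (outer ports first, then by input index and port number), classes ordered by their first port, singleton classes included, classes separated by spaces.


{out.1, v3.1, v3.2} {out.2} {out.3} {v1.1} {v1.2} {v1.3} {v2.1} {v2.2} {v2.3} {v3.3}

Treat the ports identified at beta as solder joints: merge, then drop.
stage alpha: inputs (v1, v2), connectivity {out.1, out.2, v1.1} {out.3} {v1.2} {v1.3} {v2.1} {v2.2} {v2.3}, out.j its boundary
stage beta: inputs (v3, v1, v2), connectivity {out.1, v3.1, v3.2} {out.2} {out.3} {v1.1} {v1.2} {v1.3} {v2.1} {v2.2} {v2.3} {v3.3}, out.j its boundary


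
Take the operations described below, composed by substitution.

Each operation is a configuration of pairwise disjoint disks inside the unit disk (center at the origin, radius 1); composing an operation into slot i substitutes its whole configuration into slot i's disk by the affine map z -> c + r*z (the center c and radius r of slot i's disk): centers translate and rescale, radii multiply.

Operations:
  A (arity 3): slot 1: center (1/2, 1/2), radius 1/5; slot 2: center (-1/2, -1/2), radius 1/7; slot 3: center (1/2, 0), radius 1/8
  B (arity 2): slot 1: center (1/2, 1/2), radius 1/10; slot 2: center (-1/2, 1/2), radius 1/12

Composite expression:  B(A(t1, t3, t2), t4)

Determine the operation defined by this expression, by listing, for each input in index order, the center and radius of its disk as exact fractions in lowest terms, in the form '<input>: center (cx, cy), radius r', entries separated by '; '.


t1: center (11/20, 11/20), radius 1/50; t2: center (11/20, 1/2), radius 1/80; t3: center (9/20, 9/20), radius 1/70; t4: center (-1/2, 1/2), radius 1/12


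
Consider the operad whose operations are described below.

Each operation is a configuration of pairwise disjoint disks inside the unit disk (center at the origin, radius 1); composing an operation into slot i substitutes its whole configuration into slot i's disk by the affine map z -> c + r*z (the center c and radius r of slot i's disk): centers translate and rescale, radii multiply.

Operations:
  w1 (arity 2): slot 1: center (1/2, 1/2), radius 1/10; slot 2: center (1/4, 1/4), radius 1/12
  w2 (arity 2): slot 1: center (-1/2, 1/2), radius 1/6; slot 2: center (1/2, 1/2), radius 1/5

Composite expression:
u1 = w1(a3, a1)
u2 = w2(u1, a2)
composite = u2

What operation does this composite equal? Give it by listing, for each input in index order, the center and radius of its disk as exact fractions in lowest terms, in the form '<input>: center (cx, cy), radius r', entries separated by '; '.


a1: center (-11/24, 13/24), radius 1/72; a2: center (1/2, 1/2), radius 1/5; a3: center (-5/12, 7/12), radius 1/60

Only the slot chain above each a matters under w2; compose those maps.
a3: after 2 affine steps, its disk has center (-5/12, 7/12), radius 1/60
a1: after 2 affine steps, its disk has center (-11/24, 13/24), radius 1/72
a2: after 1 affine step, its disk has center (1/2, 1/2), radius 1/5


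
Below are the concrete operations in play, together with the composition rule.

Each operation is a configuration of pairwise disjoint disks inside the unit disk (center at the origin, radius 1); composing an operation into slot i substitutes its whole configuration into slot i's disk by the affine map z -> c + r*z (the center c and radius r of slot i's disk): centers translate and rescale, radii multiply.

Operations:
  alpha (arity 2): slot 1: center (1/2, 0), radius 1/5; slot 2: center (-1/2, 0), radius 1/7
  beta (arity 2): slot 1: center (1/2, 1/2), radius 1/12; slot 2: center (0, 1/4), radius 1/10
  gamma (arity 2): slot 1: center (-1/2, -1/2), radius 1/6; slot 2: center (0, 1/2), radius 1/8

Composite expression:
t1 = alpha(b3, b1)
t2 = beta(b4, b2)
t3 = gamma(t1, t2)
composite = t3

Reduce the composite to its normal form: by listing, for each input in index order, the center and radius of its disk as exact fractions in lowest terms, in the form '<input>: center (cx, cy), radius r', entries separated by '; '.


b1: center (-7/12, -1/2), radius 1/42; b2: center (0, 17/32), radius 1/80; b3: center (-5/12, -1/2), radius 1/30; b4: center (1/16, 9/16), radius 1/96
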